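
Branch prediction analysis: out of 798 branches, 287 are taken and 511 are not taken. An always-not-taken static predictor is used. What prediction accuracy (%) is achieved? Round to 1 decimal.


Predictor: always-not-taken
Correct predictions = 511
Accuracy = 511 / 798 * 100 = 64.0%

64.0


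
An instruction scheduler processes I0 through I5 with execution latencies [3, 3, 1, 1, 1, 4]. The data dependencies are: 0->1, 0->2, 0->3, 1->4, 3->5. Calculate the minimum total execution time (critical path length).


Compute longest path through dependency graph: dist(Ik) = max over predecessors of dist + latency(Ik).
dist(I0) = latency 3 = 3
dist(I1) = dist(I0) + 3 = 3 + 3 = 6
dist(I2) = dist(I0) + 1 = 3 + 1 = 4
dist(I3) = dist(I0) + 1 = 3 + 1 = 4
dist(I4) = dist(I1) + 1 = 6 + 1 = 7
dist(I5) = dist(I3) + 4 = 4 + 4 = 8
Critical path = max dist = 8

8


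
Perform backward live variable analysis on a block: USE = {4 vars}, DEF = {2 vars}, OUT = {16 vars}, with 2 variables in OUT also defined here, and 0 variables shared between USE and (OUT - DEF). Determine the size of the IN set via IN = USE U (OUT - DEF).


OUT - DEF: 16 - 2 = 14
|IN| = |USE| + |OUT - DEF| - |USE ∩ (OUT - DEF)| = 4 + 14 - 0 = 18

18


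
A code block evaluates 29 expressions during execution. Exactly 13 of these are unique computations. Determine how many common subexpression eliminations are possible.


CSE count = total expressions - unique expressions
= 29 - 13 = 16

16


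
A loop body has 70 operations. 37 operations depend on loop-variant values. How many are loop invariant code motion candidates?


Invariant candidates = total - loop-dependent
= 70 - 37 = 33

33


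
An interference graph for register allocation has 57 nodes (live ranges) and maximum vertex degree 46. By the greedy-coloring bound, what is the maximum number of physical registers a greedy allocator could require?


Greedy coloring never needs more than (max_degree + 1) colors: when coloring a vertex, at most max_degree neighbors are already colored.
Upper bound = 46 + 1 = 47

47


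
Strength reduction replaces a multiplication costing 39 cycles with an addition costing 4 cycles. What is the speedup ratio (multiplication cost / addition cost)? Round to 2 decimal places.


Ratio = mult_cost / add_cost = 39 / 4 = 9.75

9.75


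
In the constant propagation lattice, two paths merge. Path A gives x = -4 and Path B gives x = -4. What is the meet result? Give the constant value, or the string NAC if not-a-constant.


Meet operation: if both paths give the same constant, result is that constant; if they differ, result is NAC (not-a-constant).
Path A: -4, Path B: -4 -> equal
Result: constant -> -4

-4


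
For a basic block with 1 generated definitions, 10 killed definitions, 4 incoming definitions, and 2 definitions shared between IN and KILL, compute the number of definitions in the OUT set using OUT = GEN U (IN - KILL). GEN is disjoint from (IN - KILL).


IN - KILL: 4 - 2 = 2 surviving definitions
OUT = GEN + surviving = 1 + 2 = 3

3


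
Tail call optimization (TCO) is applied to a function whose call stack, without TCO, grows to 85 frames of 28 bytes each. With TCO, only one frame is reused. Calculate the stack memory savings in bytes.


Without TCO: 85 * 28 = 2380 bytes
With TCO: reuse 1 frame = 28 bytes
Savings = 2380 - 28 = 2352

2352


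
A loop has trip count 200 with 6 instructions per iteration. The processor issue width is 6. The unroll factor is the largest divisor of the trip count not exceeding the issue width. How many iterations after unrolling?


Largest divisor of 200 <= 6 is 5
New iterations = 200 / 5 = 40

40


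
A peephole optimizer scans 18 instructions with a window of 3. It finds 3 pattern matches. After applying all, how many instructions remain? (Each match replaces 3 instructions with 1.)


Each match removes 2 instructions.
Total removed = 3 * 2 = 6
Remaining = 18 - 6 = 12

12


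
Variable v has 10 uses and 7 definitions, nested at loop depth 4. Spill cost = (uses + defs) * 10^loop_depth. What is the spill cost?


uses + defs = 10 + 7 = 17
10^4 = 10000
Spill cost = 17 * 10000 = 170000

170000


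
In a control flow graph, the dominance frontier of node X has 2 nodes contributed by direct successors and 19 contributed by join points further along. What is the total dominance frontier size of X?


DF(X) = direct successor contributions + join point contributions
= 2 + 19 = 21

21


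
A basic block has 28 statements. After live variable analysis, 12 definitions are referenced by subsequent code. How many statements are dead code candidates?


Dead code = total statements - live definitions
= 28 - 12 = 16

16


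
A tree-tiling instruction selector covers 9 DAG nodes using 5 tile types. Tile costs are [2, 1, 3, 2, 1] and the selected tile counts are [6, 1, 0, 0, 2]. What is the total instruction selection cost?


Total cost = sum(count_i * cost_i)
= 6*2 + 1*1 + 0*3 + 0*2 + 2*1
= 15

15


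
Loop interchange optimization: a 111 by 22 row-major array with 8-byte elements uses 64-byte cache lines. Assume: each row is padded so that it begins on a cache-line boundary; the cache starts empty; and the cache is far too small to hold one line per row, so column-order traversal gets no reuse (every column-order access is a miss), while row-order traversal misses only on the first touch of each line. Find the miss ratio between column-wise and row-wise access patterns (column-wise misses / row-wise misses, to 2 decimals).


Each row occupies 22 * 8 = 176 bytes and starts on a line boundary, so it spans ceil(176 / 64) = 3 cache lines.
Row-major traversal misses (one per line touched): 111 * ceil(22 * 8 / 64) = 333
Column-major traversal misses (no reuse, every access misses): 111 * 22 = 2442
Ratio = 2442 / 333 = 7.33

7.33


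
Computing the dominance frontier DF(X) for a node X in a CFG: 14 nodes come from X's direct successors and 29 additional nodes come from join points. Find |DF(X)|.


DF(X) = direct successor contributions + join point contributions
= 14 + 29 = 43

43


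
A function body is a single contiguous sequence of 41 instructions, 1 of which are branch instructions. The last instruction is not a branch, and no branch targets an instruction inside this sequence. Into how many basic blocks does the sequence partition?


With no in-sequence branch targets, the leaders are the first instruction plus the instruction after each branch.
Number of basic blocks = branches + 1
= 1 + 1 = 2

2


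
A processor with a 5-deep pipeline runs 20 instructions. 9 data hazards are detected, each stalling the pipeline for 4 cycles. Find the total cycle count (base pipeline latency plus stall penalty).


Base cycles = 5 + 20 - 1 = 24
Total stalls = 9 * 4 = 36
Total = 24 + 36 = 60

60


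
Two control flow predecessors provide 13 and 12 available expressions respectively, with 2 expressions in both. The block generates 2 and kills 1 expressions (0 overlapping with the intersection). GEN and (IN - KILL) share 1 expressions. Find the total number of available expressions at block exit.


IN = intersection of predecessors = 2
IN - KILL = 2 - 0 = 2
|OUT| = |GEN| + |IN - KILL| - |GEN ∩ (IN - KILL)| = 2 + 2 - 1 = 3

3


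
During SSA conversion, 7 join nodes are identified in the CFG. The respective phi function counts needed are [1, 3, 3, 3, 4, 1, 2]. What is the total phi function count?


Total phi functions = sum of phi functions at each join node
= 1 + 3 + 3 + 3 + 4 + 1 + 2 = 17

17


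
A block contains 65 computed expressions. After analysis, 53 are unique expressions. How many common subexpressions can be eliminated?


CSE count = total expressions - unique expressions
= 65 - 53 = 12

12


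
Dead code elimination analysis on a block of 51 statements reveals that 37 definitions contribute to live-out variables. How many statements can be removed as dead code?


Dead code = total statements - live definitions
= 51 - 37 = 14

14


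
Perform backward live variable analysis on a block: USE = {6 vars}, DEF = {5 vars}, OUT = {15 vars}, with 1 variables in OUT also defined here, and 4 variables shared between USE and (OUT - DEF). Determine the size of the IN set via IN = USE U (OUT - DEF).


OUT - DEF: 15 - 1 = 14
|IN| = |USE| + |OUT - DEF| - |USE ∩ (OUT - DEF)| = 6 + 14 - 4 = 16

16


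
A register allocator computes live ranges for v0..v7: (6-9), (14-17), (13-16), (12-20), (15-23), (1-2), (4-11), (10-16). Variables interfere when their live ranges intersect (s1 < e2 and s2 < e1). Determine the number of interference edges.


Check all pairs for overlapping intervals.
Two intervals (s1,e1) and (s2,e2) overlap if s1 < e2 and s2 < e1.
v0 (6-9) vs v1..v7: overlaps v6 -> 1
v1 (14-17) vs v2..v7: overlaps v2, v3, v4, v7 -> 4
v2 (13-16) vs v3..v7: overlaps v3, v4, v7 -> 3
v3 (12-20) vs v4..v7: overlaps v4, v7 -> 2
v4 (15-23) vs v5..v7: overlaps v7 -> 1
v5 (1-2) vs v6..v7: overlaps none -> 0
v6 (4-11) vs v7: overlaps v7 -> 1
Total overlapping pairs = 1 + 4 + 3 + 2 + 1 + 0 + 1 = 12

12


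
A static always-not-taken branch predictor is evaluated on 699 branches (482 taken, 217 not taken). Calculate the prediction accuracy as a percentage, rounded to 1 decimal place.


Predictor: always-not-taken
Correct predictions = 217
Accuracy = 217 / 699 * 100 = 31.0%

31.0


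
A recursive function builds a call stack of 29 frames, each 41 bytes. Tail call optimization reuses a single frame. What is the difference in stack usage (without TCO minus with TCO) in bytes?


Without TCO: 29 * 41 = 1189 bytes
With TCO: reuse 1 frame = 41 bytes
Savings = 1189 - 41 = 1148

1148


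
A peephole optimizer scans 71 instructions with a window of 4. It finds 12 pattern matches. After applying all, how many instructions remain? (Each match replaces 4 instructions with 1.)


Each match removes 3 instructions.
Total removed = 12 * 3 = 36
Remaining = 71 - 36 = 35

35


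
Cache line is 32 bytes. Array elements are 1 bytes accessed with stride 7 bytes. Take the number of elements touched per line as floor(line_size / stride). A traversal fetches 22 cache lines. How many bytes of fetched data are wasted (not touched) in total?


Elements per line = floor(32 / 7) = 4
Bytes used per line = 4 * 1 = 4
Wasted per line = 32 - 4 = 28
Total wasted = 28 * 22 = 616

616


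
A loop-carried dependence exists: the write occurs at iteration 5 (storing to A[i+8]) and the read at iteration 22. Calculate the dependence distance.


Distance = read iteration - write iteration
= 22 - 5 = 17

17


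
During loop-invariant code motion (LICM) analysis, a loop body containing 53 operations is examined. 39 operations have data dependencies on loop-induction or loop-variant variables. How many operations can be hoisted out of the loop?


Invariant candidates = total - loop-dependent
= 53 - 39 = 14

14


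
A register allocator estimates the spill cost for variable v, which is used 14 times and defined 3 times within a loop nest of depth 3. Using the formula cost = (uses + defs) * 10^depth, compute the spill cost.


uses + defs = 14 + 3 = 17
10^3 = 1000
Spill cost = 17 * 1000 = 17000

17000


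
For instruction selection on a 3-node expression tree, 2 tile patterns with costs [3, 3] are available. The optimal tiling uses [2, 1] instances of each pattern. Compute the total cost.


Total cost = sum(count_i * cost_i)
= 2*3 + 1*3
= 9

9


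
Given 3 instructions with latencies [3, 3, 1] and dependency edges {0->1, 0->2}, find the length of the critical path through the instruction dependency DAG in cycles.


Compute longest path through dependency graph: dist(Ik) = max over predecessors of dist + latency(Ik).
dist(I0) = latency 3 = 3
dist(I1) = dist(I0) + 3 = 3 + 3 = 6
dist(I2) = dist(I0) + 1 = 3 + 1 = 4
Critical path = max dist = 6

6


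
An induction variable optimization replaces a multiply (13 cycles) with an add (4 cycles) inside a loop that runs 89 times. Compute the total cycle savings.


Per-iteration saving = 13 - 4 = 9
Total saved = 89 * 9 = 801

801


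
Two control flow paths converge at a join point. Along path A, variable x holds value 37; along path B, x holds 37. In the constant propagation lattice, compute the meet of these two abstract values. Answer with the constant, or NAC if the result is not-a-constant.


Meet operation: if both paths give the same constant, result is that constant; if they differ, result is NAC (not-a-constant).
Path A: 37, Path B: 37 -> equal
Result: constant -> 37

37


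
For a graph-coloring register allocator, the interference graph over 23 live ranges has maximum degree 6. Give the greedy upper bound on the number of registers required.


Greedy coloring never needs more than (max_degree + 1) colors: when coloring a vertex, at most max_degree neighbors are already colored.
Upper bound = 6 + 1 = 7

7


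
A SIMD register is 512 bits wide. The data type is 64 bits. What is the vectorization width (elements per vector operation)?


Width = SIMD bits / data type bits
= 512 / 64 = 8

8


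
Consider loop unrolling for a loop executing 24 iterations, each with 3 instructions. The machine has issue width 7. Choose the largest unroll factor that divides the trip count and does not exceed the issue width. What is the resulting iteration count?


Largest divisor of 24 <= 7 is 6
New iterations = 24 / 6 = 4

4


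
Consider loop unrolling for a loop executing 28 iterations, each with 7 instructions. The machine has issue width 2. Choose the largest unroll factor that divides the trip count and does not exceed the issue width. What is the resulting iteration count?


Largest divisor of 28 <= 2 is 2
New iterations = 28 / 2 = 14

14


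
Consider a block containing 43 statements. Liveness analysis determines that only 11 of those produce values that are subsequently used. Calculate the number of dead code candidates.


Dead code = total statements - live definitions
= 43 - 11 = 32

32


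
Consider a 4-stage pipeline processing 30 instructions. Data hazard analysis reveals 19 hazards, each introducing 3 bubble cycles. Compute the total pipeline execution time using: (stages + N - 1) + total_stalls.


Base cycles = 4 + 30 - 1 = 33
Total stalls = 19 * 3 = 57
Total = 33 + 57 = 90

90


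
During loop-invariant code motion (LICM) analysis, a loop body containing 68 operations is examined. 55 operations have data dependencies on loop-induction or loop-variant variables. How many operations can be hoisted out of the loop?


Invariant candidates = total - loop-dependent
= 68 - 55 = 13

13


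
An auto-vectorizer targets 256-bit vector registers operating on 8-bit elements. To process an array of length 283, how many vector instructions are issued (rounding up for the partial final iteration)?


Width = 256 / 8 = 32 elements per vector op
Iterations = ceil(283 / 32) = 9

9


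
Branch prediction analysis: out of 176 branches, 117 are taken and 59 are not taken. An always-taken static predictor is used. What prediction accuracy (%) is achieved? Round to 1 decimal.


Predictor: always-taken
Correct predictions = 117
Accuracy = 117 / 176 * 100 = 66.5%

66.5


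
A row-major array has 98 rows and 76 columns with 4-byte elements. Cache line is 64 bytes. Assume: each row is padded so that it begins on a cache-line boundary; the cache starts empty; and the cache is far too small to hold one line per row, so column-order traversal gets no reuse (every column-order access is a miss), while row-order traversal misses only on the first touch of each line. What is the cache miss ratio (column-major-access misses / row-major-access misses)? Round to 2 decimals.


Each row occupies 76 * 4 = 304 bytes and starts on a line boundary, so it spans ceil(304 / 64) = 5 cache lines.
Row-major traversal misses (one per line touched): 98 * ceil(76 * 4 / 64) = 490
Column-major traversal misses (no reuse, every access misses): 98 * 76 = 7448
Ratio = 7448 / 490 = 15.2

15.2


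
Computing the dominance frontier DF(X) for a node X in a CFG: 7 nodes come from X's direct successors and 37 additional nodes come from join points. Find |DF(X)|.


DF(X) = direct successor contributions + join point contributions
= 7 + 37 = 44

44


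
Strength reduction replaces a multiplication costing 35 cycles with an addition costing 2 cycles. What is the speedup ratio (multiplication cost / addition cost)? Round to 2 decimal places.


Ratio = mult_cost / add_cost = 35 / 2 = 17.5

17.5


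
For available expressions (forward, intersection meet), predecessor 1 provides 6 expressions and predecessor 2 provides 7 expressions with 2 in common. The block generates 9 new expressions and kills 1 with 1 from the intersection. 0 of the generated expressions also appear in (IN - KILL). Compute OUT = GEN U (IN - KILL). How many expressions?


IN = intersection of predecessors = 2
IN - KILL = 2 - 1 = 1
|OUT| = |GEN| + |IN - KILL| - |GEN ∩ (IN - KILL)| = 9 + 1 - 0 = 10

10


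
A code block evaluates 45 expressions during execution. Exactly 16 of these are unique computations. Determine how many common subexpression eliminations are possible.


CSE count = total expressions - unique expressions
= 45 - 16 = 29

29


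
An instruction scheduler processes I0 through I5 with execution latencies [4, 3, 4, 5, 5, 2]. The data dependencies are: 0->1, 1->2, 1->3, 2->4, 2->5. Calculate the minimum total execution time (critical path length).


Compute longest path through dependency graph: dist(Ik) = max over predecessors of dist + latency(Ik).
dist(I0) = latency 4 = 4
dist(I1) = dist(I0) + 3 = 4 + 3 = 7
dist(I2) = dist(I1) + 4 = 7 + 4 = 11
dist(I3) = dist(I1) + 5 = 7 + 5 = 12
dist(I4) = dist(I2) + 5 = 11 + 5 = 16
dist(I5) = dist(I2) + 2 = 11 + 2 = 13
Critical path = max dist = 16

16


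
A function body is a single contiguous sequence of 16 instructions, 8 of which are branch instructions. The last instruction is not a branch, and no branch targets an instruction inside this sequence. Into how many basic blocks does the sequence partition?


With no in-sequence branch targets, the leaders are the first instruction plus the instruction after each branch.
Number of basic blocks = branches + 1
= 8 + 1 = 9

9


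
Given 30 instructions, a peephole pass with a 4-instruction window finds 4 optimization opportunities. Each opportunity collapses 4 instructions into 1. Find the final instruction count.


Each match removes 3 instructions.
Total removed = 4 * 3 = 12
Remaining = 30 - 12 = 18

18


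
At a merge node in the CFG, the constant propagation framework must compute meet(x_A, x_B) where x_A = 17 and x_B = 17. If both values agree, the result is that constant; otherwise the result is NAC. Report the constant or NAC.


Meet operation: if both paths give the same constant, result is that constant; if they differ, result is NAC (not-a-constant).
Path A: 17, Path B: 17 -> equal
Result: constant -> 17

17


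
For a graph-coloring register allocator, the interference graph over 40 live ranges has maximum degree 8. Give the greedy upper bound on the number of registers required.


Greedy coloring never needs more than (max_degree + 1) colors: when coloring a vertex, at most max_degree neighbors are already colored.
Upper bound = 8 + 1 = 9

9


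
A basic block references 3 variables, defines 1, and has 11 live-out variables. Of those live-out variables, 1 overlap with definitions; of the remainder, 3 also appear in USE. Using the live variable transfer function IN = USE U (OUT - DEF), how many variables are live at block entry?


OUT - DEF: 11 - 1 = 10
|IN| = |USE| + |OUT - DEF| - |USE ∩ (OUT - DEF)| = 3 + 10 - 3 = 10

10


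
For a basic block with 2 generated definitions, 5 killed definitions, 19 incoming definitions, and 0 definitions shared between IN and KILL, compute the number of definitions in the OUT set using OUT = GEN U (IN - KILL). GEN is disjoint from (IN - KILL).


IN - KILL: 19 - 0 = 19 surviving definitions
OUT = GEN + surviving = 2 + 19 = 21

21


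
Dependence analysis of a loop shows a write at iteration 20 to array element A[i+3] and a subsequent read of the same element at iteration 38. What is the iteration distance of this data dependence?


Distance = read iteration - write iteration
= 38 - 20 = 18

18


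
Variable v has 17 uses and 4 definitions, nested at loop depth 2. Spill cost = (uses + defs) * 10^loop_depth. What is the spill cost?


uses + defs = 17 + 4 = 21
10^2 = 100
Spill cost = 21 * 100 = 2100

2100


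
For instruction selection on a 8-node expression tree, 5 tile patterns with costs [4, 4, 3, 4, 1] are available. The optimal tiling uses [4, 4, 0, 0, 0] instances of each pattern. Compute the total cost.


Total cost = sum(count_i * cost_i)
= 4*4 + 4*4 + 0*3 + 0*4 + 0*1
= 32

32


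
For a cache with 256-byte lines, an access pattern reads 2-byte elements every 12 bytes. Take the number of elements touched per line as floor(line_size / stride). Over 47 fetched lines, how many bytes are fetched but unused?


Elements per line = floor(256 / 12) = 21
Bytes used per line = 21 * 2 = 42
Wasted per line = 256 - 42 = 214
Total wasted = 214 * 47 = 10058

10058


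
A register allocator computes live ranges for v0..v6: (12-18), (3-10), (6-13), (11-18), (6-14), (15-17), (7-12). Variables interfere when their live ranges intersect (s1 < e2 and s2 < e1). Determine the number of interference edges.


Check all pairs for overlapping intervals.
Two intervals (s1,e1) and (s2,e2) overlap if s1 < e2 and s2 < e1.
v0 (12-18) vs v1..v6: overlaps v2, v3, v4, v5 -> 4
v1 (3-10) vs v2..v6: overlaps v2, v4, v6 -> 3
v2 (6-13) vs v3..v6: overlaps v3, v4, v6 -> 3
v3 (11-18) vs v4..v6: overlaps v4, v5, v6 -> 3
v4 (6-14) vs v5..v6: overlaps v6 -> 1
v5 (15-17) vs v6: overlaps none -> 0
Total overlapping pairs = 4 + 3 + 3 + 3 + 1 + 0 = 14

14


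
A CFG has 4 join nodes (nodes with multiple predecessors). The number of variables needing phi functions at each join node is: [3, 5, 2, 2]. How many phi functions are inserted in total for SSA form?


Total phi functions = sum of phi functions at each join node
= 3 + 5 + 2 + 2 = 12

12


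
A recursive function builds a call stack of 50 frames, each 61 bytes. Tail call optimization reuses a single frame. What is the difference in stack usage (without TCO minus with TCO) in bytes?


Without TCO: 50 * 61 = 3050 bytes
With TCO: reuse 1 frame = 61 bytes
Savings = 3050 - 61 = 2989

2989


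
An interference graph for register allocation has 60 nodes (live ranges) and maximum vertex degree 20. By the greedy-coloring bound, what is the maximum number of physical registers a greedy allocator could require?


Greedy coloring never needs more than (max_degree + 1) colors: when coloring a vertex, at most max_degree neighbors are already colored.
Upper bound = 20 + 1 = 21

21


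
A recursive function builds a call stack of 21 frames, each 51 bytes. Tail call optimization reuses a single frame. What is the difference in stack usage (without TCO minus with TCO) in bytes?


Without TCO: 21 * 51 = 1071 bytes
With TCO: reuse 1 frame = 51 bytes
Savings = 1071 - 51 = 1020

1020


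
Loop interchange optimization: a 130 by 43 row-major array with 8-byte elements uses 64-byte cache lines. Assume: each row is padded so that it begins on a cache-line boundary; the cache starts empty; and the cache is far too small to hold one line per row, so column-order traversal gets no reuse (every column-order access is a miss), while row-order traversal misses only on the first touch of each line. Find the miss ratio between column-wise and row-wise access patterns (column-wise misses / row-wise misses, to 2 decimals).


Each row occupies 43 * 8 = 344 bytes and starts on a line boundary, so it spans ceil(344 / 64) = 6 cache lines.
Row-major traversal misses (one per line touched): 130 * ceil(43 * 8 / 64) = 780
Column-major traversal misses (no reuse, every access misses): 130 * 43 = 5590
Ratio = 5590 / 780 = 7.17

7.17


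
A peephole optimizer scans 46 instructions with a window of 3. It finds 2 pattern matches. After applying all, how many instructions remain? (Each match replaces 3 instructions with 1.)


Each match removes 2 instructions.
Total removed = 2 * 2 = 4
Remaining = 46 - 4 = 42

42


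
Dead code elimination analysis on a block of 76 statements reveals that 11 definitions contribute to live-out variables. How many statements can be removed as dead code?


Dead code = total statements - live definitions
= 76 - 11 = 65

65


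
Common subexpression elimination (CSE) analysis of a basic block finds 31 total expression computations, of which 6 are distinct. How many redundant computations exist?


CSE count = total expressions - unique expressions
= 31 - 6 = 25

25


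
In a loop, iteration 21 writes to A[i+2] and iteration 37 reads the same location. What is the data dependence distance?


Distance = read iteration - write iteration
= 37 - 21 = 16

16


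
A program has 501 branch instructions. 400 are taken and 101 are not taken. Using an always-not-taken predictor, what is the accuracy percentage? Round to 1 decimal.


Predictor: always-not-taken
Correct predictions = 101
Accuracy = 101 / 501 * 100 = 20.2%

20.2


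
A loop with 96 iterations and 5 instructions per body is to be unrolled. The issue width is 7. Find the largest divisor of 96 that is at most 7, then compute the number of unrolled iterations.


Largest divisor of 96 <= 7 is 6
New iterations = 96 / 6 = 16

16


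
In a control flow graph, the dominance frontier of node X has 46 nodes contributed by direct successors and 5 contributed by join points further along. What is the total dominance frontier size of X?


DF(X) = direct successor contributions + join point contributions
= 46 + 5 = 51

51


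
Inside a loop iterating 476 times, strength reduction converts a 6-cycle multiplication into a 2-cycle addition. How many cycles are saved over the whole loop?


Per-iteration saving = 6 - 2 = 4
Total saved = 476 * 4 = 1904

1904


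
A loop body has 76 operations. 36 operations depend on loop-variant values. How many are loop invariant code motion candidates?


Invariant candidates = total - loop-dependent
= 76 - 36 = 40

40


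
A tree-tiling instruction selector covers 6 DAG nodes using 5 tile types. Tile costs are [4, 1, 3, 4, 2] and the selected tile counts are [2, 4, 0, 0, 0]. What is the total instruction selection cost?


Total cost = sum(count_i * cost_i)
= 2*4 + 4*1 + 0*3 + 0*4 + 0*2
= 12

12


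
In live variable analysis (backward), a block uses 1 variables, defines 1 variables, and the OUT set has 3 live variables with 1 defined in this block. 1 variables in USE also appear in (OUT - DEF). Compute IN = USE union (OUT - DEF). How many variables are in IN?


OUT - DEF: 3 - 1 = 2
|IN| = |USE| + |OUT - DEF| - |USE ∩ (OUT - DEF)| = 1 + 2 - 1 = 2

2


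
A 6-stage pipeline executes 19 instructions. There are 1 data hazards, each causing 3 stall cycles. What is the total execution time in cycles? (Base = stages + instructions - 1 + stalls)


Base cycles = 6 + 19 - 1 = 24
Total stalls = 1 * 3 = 3
Total = 24 + 3 = 27

27


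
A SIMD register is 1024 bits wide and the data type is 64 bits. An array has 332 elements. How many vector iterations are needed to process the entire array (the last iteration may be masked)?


Width = 1024 / 64 = 16 elements per vector op
Iterations = ceil(332 / 16) = 21

21


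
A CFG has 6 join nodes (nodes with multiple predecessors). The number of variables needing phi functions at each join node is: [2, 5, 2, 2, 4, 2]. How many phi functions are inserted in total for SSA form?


Total phi functions = sum of phi functions at each join node
= 2 + 5 + 2 + 2 + 4 + 2 = 17

17


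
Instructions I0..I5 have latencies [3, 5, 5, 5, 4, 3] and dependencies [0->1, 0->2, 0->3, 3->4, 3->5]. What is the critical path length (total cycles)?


Compute longest path through dependency graph: dist(Ik) = max over predecessors of dist + latency(Ik).
dist(I0) = latency 3 = 3
dist(I1) = dist(I0) + 5 = 3 + 5 = 8
dist(I2) = dist(I0) + 5 = 3 + 5 = 8
dist(I3) = dist(I0) + 5 = 3 + 5 = 8
dist(I4) = dist(I3) + 4 = 8 + 4 = 12
dist(I5) = dist(I3) + 3 = 8 + 3 = 11
Critical path = max dist = 12

12


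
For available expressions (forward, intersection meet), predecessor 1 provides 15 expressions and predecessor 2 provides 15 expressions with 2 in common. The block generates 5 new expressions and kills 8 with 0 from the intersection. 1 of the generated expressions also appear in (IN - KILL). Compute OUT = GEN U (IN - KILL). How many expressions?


IN = intersection of predecessors = 2
IN - KILL = 2 - 0 = 2
|OUT| = |GEN| + |IN - KILL| - |GEN ∩ (IN - KILL)| = 5 + 2 - 1 = 6

6


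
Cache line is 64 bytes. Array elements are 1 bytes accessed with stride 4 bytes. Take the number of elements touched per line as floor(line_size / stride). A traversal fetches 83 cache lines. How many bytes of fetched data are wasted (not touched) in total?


Elements per line = floor(64 / 4) = 16
Bytes used per line = 16 * 1 = 16
Wasted per line = 64 - 16 = 48
Total wasted = 48 * 83 = 3984

3984


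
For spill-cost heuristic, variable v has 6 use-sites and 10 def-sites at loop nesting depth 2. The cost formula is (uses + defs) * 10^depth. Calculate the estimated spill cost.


uses + defs = 6 + 10 = 16
10^2 = 100
Spill cost = 16 * 100 = 1600

1600


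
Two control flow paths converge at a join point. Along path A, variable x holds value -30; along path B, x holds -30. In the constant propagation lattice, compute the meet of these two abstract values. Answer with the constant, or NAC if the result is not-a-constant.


Meet operation: if both paths give the same constant, result is that constant; if they differ, result is NAC (not-a-constant).
Path A: -30, Path B: -30 -> equal
Result: constant -> -30

-30


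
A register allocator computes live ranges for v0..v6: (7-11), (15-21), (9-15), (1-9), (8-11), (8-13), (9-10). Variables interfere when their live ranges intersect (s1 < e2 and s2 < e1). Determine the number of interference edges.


Check all pairs for overlapping intervals.
Two intervals (s1,e1) and (s2,e2) overlap if s1 < e2 and s2 < e1.
v0 (7-11) vs v1..v6: overlaps v2, v3, v4, v5, v6 -> 5
v1 (15-21) vs v2..v6: overlaps none -> 0
v2 (9-15) vs v3..v6: overlaps v4, v5, v6 -> 3
v3 (1-9) vs v4..v6: overlaps v4, v5 -> 2
v4 (8-11) vs v5..v6: overlaps v5, v6 -> 2
v5 (8-13) vs v6: overlaps v6 -> 1
Total overlapping pairs = 5 + 0 + 3 + 2 + 2 + 1 = 13

13


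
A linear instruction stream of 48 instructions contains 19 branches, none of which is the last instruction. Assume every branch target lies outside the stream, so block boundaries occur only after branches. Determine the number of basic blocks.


With no in-sequence branch targets, the leaders are the first instruction plus the instruction after each branch.
Number of basic blocks = branches + 1
= 19 + 1 = 20

20


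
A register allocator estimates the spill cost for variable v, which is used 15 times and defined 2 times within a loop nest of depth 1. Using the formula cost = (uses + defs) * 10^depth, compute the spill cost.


uses + defs = 15 + 2 = 17
10^1 = 10
Spill cost = 17 * 10 = 170

170


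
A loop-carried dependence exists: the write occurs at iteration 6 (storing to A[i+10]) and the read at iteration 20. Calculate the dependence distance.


Distance = read iteration - write iteration
= 20 - 6 = 14

14


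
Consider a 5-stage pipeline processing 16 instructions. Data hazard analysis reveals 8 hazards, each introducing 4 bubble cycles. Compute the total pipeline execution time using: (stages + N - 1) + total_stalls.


Base cycles = 5 + 16 - 1 = 20
Total stalls = 8 * 4 = 32
Total = 20 + 32 = 52

52


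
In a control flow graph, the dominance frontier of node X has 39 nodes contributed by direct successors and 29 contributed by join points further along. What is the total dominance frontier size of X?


DF(X) = direct successor contributions + join point contributions
= 39 + 29 = 68

68


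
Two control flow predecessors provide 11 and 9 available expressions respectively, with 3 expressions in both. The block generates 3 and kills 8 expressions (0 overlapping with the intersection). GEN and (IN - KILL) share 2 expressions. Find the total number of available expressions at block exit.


IN = intersection of predecessors = 3
IN - KILL = 3 - 0 = 3
|OUT| = |GEN| + |IN - KILL| - |GEN ∩ (IN - KILL)| = 3 + 3 - 2 = 4

4


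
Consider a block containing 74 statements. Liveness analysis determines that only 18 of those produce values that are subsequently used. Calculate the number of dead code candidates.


Dead code = total statements - live definitions
= 74 - 18 = 56

56


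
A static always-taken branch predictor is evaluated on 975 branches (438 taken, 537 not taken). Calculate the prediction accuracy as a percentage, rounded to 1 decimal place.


Predictor: always-taken
Correct predictions = 438
Accuracy = 438 / 975 * 100 = 44.9%

44.9


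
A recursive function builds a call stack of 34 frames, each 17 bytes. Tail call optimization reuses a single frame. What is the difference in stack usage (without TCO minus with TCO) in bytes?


Without TCO: 34 * 17 = 578 bytes
With TCO: reuse 1 frame = 17 bytes
Savings = 578 - 17 = 561

561


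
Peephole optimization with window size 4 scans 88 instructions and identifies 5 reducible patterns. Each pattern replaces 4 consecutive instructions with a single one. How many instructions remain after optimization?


Each match removes 3 instructions.
Total removed = 5 * 3 = 15
Remaining = 88 - 15 = 73

73


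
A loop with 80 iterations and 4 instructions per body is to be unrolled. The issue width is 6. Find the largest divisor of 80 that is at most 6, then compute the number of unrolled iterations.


Largest divisor of 80 <= 6 is 5
New iterations = 80 / 5 = 16

16


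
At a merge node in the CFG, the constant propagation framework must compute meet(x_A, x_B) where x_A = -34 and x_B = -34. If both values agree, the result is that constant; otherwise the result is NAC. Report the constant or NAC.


Meet operation: if both paths give the same constant, result is that constant; if they differ, result is NAC (not-a-constant).
Path A: -34, Path B: -34 -> equal
Result: constant -> -34

-34


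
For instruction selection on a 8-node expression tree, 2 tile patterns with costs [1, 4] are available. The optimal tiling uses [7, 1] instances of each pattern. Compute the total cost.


Total cost = sum(count_i * cost_i)
= 7*1 + 1*4
= 11

11


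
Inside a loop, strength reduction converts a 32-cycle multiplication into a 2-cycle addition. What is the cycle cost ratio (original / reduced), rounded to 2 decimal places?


Ratio = mult_cost / add_cost = 32 / 2 = 16.0

16.0


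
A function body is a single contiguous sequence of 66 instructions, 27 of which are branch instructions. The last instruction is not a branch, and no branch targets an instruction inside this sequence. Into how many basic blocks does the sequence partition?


With no in-sequence branch targets, the leaders are the first instruction plus the instruction after each branch.
Number of basic blocks = branches + 1
= 27 + 1 = 28

28


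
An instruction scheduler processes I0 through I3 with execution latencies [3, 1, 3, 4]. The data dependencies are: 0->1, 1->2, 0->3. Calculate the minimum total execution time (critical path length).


Compute longest path through dependency graph: dist(Ik) = max over predecessors of dist + latency(Ik).
dist(I0) = latency 3 = 3
dist(I1) = dist(I0) + 1 = 3 + 1 = 4
dist(I2) = dist(I1) + 3 = 4 + 3 = 7
dist(I3) = dist(I0) + 4 = 3 + 4 = 7
Critical path = max dist = 7

7


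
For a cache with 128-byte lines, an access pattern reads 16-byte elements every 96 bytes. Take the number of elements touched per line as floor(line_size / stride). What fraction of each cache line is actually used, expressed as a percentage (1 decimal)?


Elements per cache line = floor(128 / 96) = 1
Bytes used = 1 * 16 = 16
Utilization = 16 / 128 * 100 = 12.5%

12.5


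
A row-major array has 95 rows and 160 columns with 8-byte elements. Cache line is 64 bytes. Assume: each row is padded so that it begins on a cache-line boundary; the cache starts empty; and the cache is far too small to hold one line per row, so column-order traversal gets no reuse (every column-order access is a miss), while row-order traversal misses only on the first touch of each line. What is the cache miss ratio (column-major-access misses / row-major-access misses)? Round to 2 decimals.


Each row occupies 160 * 8 = 1280 bytes and starts on a line boundary, so it spans ceil(1280 / 64) = 20 cache lines.
Row-major traversal misses (one per line touched): 95 * ceil(160 * 8 / 64) = 1900
Column-major traversal misses (no reuse, every access misses): 95 * 160 = 15200
Ratio = 15200 / 1900 = 8.0

8.0


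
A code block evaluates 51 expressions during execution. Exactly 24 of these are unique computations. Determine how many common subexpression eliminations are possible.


CSE count = total expressions - unique expressions
= 51 - 24 = 27

27


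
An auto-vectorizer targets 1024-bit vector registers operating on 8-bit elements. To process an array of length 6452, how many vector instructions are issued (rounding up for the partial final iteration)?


Width = 1024 / 8 = 128 elements per vector op
Iterations = ceil(6452 / 128) = 51

51


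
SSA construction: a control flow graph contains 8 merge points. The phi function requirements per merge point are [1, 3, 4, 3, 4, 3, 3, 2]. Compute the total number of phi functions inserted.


Total phi functions = sum of phi functions at each join node
= 1 + 3 + 4 + 3 + 4 + 3 + 3 + 2 = 23

23


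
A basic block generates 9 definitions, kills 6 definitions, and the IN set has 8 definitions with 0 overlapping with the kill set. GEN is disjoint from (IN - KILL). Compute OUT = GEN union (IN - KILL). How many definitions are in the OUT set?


IN - KILL: 8 - 0 = 8 surviving definitions
OUT = GEN + surviving = 9 + 8 = 17

17


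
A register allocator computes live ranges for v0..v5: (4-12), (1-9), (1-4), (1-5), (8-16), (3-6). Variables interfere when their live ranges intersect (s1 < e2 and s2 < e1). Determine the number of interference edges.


Check all pairs for overlapping intervals.
Two intervals (s1,e1) and (s2,e2) overlap if s1 < e2 and s2 < e1.
v0 (4-12) vs v1..v5: overlaps v1, v3, v4, v5 -> 4
v1 (1-9) vs v2..v5: overlaps v2, v3, v4, v5 -> 4
v2 (1-4) vs v3..v5: overlaps v3, v5 -> 2
v3 (1-5) vs v4..v5: overlaps v5 -> 1
v4 (8-16) vs v5: overlaps none -> 0
Total overlapping pairs = 4 + 4 + 2 + 1 + 0 = 11

11


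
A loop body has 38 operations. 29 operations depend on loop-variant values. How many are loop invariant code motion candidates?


Invariant candidates = total - loop-dependent
= 38 - 29 = 9

9


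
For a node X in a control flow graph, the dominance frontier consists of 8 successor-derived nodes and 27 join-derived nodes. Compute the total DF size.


DF(X) = direct successor contributions + join point contributions
= 8 + 27 = 35

35


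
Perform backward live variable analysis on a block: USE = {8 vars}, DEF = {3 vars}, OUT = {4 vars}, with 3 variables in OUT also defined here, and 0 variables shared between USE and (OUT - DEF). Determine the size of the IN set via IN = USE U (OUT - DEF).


OUT - DEF: 4 - 3 = 1
|IN| = |USE| + |OUT - DEF| - |USE ∩ (OUT - DEF)| = 8 + 1 - 0 = 9

9


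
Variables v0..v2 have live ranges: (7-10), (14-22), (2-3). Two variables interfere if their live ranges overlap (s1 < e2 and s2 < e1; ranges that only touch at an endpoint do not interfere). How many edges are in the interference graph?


Check all pairs for overlapping intervals.
Two intervals (s1,e1) and (s2,e2) overlap if s1 < e2 and s2 < e1.
v0 (7-10) vs v1..v2: overlaps none -> 0
v1 (14-22) vs v2: overlaps none -> 0
Total overlapping pairs = 0 + 0 = 0

0
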